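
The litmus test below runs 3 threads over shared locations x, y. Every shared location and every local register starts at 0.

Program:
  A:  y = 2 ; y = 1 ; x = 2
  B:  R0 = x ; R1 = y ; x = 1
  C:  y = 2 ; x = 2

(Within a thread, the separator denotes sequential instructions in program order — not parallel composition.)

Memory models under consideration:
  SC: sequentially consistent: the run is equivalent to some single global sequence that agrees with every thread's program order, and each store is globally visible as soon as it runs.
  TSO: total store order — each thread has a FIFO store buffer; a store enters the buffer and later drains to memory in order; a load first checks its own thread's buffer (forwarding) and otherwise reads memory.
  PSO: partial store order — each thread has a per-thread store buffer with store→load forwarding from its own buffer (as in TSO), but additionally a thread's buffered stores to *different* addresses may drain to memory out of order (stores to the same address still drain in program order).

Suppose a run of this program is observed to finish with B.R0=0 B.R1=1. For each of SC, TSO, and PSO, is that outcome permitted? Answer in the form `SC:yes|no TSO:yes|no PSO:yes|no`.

outcome vector order: (B.R0,B.R1)
SC (5): 0/0 0/1 0/2 2/1 2/2
TSO (5): 0/0 0/1 0/2 2/1 2/2
PSO (6): 0/0 0/1 0/2 2/0 2/1 2/2
target 0/1 ∈ {SC,TSO,PSO}

SC:yes TSO:yes PSO:yes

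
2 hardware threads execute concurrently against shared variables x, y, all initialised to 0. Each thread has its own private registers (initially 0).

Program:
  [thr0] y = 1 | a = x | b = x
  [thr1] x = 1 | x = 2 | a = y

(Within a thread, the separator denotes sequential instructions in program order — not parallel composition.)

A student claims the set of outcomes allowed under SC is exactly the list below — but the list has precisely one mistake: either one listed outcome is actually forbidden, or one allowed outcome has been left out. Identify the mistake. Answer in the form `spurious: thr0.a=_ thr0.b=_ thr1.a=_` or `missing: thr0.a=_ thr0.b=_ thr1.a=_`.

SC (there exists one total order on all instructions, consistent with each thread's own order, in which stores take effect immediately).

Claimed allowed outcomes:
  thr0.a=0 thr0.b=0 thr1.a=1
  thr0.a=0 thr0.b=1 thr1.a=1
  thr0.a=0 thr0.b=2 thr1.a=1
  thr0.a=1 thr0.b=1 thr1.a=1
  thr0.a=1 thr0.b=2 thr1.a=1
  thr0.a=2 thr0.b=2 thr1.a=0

missing: thr0.a=2 thr0.b=2 thr1.a=1

outcome vector order: (thr0.a,thr0.b,thr1.a)
SC: 7 outcomes — {001; 011; 021; 111; 121; 220; 221}
SC∖claimed = {221}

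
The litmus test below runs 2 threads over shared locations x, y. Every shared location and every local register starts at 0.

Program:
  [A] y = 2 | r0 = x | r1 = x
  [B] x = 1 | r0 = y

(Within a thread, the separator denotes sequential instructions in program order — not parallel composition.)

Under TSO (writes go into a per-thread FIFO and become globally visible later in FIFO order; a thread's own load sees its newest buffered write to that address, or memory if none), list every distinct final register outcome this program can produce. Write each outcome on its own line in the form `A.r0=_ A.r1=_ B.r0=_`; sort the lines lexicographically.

A.r0=0 A.r1=0 B.r0=0
A.r0=0 A.r1=0 B.r0=2
A.r0=0 A.r1=1 B.r0=0
A.r0=0 A.r1=1 B.r0=2
A.r0=1 A.r1=1 B.r0=0
A.r0=1 A.r1=1 B.r0=2

outcome vector order: (A.r0,A.r1,B.r0)
|TSO outcomes| = 6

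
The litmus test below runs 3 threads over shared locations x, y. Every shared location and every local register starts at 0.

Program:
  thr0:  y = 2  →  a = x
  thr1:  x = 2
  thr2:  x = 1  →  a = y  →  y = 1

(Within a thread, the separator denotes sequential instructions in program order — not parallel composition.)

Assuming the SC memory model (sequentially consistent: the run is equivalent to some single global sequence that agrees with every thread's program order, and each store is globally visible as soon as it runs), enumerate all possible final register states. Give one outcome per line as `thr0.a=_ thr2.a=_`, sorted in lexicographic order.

outcome vector order: (thr0.a,thr2.a)
|SC outcomes| = 5

thr0.a=0 thr2.a=2
thr0.a=1 thr2.a=0
thr0.a=1 thr2.a=2
thr0.a=2 thr2.a=0
thr0.a=2 thr2.a=2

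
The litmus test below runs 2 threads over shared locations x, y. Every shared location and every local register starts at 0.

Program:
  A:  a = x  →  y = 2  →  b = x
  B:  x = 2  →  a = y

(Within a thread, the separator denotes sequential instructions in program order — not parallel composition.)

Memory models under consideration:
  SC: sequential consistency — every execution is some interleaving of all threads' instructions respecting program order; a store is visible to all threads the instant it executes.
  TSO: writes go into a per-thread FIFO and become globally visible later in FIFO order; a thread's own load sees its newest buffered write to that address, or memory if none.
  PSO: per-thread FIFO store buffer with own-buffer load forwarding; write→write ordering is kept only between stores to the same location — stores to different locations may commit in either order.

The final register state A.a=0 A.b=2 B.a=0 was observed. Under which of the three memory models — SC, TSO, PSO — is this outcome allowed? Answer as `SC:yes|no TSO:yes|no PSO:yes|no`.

outcome vector order: (A.a,A.b,B.a)
[SC] allowed = {0/0/2, 0/2/0, 0/2/2, 2/2/0, 2/2/2}
[TSO] allowed = {0/0/0, 0/0/2, 0/2/0, 0/2/2, 2/2/0, 2/2/2}
[PSO] allowed = {0/0/0, 0/0/2, 0/2/0, 0/2/2, 2/2/0, 2/2/2}
target 0/2/0 ∈ {SC,TSO,PSO}

SC:yes TSO:yes PSO:yes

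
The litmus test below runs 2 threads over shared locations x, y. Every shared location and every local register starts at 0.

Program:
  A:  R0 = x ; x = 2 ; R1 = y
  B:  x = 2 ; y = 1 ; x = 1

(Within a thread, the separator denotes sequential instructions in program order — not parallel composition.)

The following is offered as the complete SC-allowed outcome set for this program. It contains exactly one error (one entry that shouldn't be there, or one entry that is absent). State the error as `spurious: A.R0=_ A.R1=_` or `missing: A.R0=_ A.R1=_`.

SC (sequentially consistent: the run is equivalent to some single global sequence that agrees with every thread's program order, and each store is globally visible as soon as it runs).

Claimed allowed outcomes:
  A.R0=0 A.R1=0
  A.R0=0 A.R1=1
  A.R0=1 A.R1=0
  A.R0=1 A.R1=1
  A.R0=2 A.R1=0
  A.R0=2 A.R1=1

outcome vector order: (A.R0,A.R1)
under SC → 0/0; 0/1; 1/1; 2/0; 2/1
claimed∖SC = {1/0}

spurious: A.R0=1 A.R1=0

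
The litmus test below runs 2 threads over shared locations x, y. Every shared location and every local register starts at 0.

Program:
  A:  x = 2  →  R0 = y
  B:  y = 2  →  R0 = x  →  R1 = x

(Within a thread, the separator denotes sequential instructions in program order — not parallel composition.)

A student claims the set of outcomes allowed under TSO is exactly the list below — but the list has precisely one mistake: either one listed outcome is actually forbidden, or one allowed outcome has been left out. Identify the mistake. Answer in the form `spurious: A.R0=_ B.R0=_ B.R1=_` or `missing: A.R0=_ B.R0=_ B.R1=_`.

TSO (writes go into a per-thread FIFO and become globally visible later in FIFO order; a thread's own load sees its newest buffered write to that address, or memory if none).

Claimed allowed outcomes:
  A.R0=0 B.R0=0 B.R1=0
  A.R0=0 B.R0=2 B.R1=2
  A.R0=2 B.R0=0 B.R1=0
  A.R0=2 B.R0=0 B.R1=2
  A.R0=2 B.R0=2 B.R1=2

outcome vector order: (A.R0,B.R0,B.R1)
[TSO] allowed = {000; 002; 022; 200; 202; 222}
TSO∖claimed = {002}

missing: A.R0=0 B.R0=0 B.R1=2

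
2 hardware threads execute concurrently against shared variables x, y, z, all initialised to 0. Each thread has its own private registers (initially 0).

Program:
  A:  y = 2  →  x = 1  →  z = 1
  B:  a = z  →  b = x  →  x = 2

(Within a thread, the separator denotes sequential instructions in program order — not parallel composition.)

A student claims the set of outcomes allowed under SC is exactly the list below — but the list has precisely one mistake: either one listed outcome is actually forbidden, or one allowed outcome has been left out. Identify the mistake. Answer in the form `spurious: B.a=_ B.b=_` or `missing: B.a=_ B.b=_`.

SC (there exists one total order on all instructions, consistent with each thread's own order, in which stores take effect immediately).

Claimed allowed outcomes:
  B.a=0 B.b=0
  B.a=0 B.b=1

outcome vector order: (B.a,B.b)
under SC → 0/0 0/1 1/1
SC∖claimed = {1/1}

missing: B.a=1 B.b=1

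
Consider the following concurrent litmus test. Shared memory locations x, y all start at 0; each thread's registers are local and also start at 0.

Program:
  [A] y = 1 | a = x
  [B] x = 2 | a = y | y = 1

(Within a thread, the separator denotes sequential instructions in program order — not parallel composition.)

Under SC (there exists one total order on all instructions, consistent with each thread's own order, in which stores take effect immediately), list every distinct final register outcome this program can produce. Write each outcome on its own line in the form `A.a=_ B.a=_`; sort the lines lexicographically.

A.a=0 B.a=1
A.a=2 B.a=0
A.a=2 B.a=1

outcome vector order: (A.a,B.a)
|SC outcomes| = 3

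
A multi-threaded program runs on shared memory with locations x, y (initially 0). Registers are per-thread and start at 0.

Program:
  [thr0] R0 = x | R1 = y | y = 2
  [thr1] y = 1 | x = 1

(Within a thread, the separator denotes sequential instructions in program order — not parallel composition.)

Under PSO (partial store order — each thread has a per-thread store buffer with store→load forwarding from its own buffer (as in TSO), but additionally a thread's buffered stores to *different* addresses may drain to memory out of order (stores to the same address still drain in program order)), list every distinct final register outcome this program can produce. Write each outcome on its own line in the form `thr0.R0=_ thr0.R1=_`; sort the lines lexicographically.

outcome vector order: (thr0.R0,thr0.R1)
|PSO outcomes| = 4

thr0.R0=0 thr0.R1=0
thr0.R0=0 thr0.R1=1
thr0.R0=1 thr0.R1=0
thr0.R0=1 thr0.R1=1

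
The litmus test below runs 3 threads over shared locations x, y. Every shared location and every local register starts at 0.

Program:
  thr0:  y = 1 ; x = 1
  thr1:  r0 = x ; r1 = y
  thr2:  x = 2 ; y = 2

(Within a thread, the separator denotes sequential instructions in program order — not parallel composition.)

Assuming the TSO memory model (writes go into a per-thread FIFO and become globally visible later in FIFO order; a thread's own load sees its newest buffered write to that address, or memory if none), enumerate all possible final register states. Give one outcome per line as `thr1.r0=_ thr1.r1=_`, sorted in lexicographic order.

outcome vector order: (thr1.r0,thr1.r1)
|TSO outcomes| = 8

thr1.r0=0 thr1.r1=0
thr1.r0=0 thr1.r1=1
thr1.r0=0 thr1.r1=2
thr1.r0=1 thr1.r1=1
thr1.r0=1 thr1.r1=2
thr1.r0=2 thr1.r1=0
thr1.r0=2 thr1.r1=1
thr1.r0=2 thr1.r1=2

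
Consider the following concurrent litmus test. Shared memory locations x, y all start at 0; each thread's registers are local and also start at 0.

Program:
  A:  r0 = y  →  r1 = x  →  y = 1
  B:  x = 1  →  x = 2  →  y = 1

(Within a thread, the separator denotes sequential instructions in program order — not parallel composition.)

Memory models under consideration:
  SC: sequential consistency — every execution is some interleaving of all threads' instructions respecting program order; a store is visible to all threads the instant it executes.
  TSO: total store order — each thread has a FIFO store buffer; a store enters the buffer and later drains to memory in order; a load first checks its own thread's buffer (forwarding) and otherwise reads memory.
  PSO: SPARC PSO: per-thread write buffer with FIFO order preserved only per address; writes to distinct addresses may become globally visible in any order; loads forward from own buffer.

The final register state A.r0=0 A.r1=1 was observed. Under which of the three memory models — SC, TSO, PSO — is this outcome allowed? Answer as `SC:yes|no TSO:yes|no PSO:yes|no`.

SC:yes TSO:yes PSO:yes

outcome vector order: (A.r0,A.r1)
SC (4): (0,0); (0,1); (0,2); (1,2)
TSO (4): (0,0); (0,1); (0,2); (1,2)
PSO (6): (0,0); (0,1); (0,2); (1,0); (1,1); (1,2)
target (0,1) ∈ {SC,TSO,PSO}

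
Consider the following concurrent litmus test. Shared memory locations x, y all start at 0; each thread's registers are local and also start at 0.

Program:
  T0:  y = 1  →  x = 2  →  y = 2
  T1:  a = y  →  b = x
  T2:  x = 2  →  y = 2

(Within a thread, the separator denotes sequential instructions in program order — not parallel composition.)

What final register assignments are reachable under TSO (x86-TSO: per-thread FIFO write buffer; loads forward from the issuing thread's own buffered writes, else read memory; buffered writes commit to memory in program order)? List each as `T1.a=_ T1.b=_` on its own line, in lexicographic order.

outcome vector order: (T1.a,T1.b)
|TSO outcomes| = 5

T1.a=0 T1.b=0
T1.a=0 T1.b=2
T1.a=1 T1.b=0
T1.a=1 T1.b=2
T1.a=2 T1.b=2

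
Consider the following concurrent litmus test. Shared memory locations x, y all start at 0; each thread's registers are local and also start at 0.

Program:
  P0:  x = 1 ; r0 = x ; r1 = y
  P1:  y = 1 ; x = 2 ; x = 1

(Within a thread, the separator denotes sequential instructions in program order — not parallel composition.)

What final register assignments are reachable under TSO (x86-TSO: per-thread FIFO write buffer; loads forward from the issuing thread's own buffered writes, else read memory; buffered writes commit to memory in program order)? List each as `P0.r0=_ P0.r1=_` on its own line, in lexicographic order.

P0.r0=1 P0.r1=0
P0.r0=1 P0.r1=1
P0.r0=2 P0.r1=1

outcome vector order: (P0.r0,P0.r1)
|TSO outcomes| = 3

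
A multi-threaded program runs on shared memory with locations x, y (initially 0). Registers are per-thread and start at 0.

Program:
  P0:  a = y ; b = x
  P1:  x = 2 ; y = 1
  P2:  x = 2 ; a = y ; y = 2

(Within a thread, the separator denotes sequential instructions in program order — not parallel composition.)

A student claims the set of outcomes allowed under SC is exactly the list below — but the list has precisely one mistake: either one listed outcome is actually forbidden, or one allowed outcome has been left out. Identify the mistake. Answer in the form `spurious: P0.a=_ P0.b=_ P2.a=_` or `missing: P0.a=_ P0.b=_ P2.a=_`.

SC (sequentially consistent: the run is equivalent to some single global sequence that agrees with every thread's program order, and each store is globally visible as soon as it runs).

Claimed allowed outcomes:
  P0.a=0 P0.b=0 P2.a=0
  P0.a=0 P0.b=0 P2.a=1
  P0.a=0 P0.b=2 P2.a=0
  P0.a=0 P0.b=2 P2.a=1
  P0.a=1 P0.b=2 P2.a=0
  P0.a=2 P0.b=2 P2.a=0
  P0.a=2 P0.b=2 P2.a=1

missing: P0.a=1 P0.b=2 P2.a=1

outcome vector order: (P0.a,P0.b,P2.a)
[SC] allowed = {000, 001, 020, 021, 120, 121, 220, 221}
SC∖claimed = {121}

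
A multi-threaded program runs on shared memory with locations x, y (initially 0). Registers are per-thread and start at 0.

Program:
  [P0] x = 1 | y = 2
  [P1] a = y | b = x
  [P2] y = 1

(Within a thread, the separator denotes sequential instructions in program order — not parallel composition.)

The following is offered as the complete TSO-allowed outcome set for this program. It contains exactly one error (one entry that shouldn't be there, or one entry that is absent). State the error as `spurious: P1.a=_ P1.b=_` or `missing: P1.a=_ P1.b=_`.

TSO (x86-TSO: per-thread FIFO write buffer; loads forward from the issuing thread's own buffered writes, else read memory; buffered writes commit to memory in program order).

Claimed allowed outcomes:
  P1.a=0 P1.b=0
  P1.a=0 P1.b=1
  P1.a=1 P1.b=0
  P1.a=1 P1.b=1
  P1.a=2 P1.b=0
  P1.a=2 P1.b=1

outcome vector order: (P1.a,P1.b)
TSO (5): 00, 01, 10, 11, 21
claimed∖TSO = {20}

spurious: P1.a=2 P1.b=0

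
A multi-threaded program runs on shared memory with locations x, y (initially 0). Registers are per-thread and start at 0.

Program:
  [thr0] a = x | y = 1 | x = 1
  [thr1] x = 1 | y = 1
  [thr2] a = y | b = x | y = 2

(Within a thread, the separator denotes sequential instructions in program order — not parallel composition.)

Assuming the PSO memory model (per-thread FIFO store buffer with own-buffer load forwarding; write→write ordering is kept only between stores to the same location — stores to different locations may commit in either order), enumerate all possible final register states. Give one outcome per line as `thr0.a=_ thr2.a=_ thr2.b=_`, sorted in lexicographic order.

thr0.a=0 thr2.a=0 thr2.b=0
thr0.a=0 thr2.a=0 thr2.b=1
thr0.a=0 thr2.a=1 thr2.b=0
thr0.a=0 thr2.a=1 thr2.b=1
thr0.a=1 thr2.a=0 thr2.b=0
thr0.a=1 thr2.a=0 thr2.b=1
thr0.a=1 thr2.a=1 thr2.b=0
thr0.a=1 thr2.a=1 thr2.b=1

outcome vector order: (thr0.a,thr2.a,thr2.b)
|PSO outcomes| = 8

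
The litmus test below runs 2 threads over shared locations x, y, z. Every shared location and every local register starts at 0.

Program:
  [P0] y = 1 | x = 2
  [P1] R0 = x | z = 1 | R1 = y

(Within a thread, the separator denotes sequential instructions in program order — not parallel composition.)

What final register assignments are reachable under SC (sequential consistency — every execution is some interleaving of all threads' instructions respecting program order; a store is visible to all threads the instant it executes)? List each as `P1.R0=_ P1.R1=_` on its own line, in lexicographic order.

outcome vector order: (P1.R0,P1.R1)
|SC outcomes| = 3

P1.R0=0 P1.R1=0
P1.R0=0 P1.R1=1
P1.R0=2 P1.R1=1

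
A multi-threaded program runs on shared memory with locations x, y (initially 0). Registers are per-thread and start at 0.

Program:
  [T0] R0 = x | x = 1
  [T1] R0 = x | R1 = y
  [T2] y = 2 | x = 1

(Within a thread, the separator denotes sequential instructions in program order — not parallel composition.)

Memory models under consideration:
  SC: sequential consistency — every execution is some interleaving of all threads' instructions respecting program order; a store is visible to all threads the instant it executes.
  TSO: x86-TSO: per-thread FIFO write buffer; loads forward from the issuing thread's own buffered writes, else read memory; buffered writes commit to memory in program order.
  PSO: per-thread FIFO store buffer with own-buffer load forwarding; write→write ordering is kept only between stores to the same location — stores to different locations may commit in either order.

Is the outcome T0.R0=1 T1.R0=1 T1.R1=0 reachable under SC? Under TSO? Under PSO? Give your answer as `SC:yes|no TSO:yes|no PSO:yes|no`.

outcome vector order: (T0.R0,T1.R0,T1.R1)
SC: 7 outcomes — {000, 002, 010, 012, 100, 102, 112}
TSO: 7 outcomes — {000, 002, 010, 012, 100, 102, 112}
PSO: 8 outcomes — {000, 002, 010, 012, 100, 102, 110, 112}
target 110 ∈ {PSO}

SC:no TSO:no PSO:yes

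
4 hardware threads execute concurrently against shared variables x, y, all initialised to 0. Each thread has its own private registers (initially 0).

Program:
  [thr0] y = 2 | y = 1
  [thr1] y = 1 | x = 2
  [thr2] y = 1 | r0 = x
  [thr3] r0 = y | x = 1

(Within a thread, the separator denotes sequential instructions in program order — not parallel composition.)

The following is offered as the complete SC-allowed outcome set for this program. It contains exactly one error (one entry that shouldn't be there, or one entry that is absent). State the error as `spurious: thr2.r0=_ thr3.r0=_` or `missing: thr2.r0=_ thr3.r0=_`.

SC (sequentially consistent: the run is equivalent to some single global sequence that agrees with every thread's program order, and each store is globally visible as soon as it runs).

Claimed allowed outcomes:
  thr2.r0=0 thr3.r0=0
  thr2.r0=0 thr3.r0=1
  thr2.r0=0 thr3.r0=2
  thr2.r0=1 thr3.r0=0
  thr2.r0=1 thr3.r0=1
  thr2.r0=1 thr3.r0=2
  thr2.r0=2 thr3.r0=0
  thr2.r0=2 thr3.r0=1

missing: thr2.r0=2 thr3.r0=2

outcome vector order: (thr2.r0,thr3.r0)
under SC → 0/0, 0/1, 0/2, 1/0, 1/1, 1/2, 2/0, 2/1, 2/2
SC∖claimed = {2/2}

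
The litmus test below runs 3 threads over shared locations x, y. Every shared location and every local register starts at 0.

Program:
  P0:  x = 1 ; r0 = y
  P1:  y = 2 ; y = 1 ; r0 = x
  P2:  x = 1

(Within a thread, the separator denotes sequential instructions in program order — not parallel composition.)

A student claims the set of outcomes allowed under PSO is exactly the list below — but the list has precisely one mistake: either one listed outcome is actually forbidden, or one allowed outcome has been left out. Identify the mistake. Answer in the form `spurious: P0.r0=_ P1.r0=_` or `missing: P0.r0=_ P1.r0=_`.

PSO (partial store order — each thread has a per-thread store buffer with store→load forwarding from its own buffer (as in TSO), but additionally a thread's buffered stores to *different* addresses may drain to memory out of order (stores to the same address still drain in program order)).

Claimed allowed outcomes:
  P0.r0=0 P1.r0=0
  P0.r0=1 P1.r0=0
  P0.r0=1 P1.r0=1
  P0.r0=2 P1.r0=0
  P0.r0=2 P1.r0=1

outcome vector order: (P0.r0,P1.r0)
PSO: 6 outcomes — {00; 01; 10; 11; 20; 21}
PSO∖claimed = {01}

missing: P0.r0=0 P1.r0=1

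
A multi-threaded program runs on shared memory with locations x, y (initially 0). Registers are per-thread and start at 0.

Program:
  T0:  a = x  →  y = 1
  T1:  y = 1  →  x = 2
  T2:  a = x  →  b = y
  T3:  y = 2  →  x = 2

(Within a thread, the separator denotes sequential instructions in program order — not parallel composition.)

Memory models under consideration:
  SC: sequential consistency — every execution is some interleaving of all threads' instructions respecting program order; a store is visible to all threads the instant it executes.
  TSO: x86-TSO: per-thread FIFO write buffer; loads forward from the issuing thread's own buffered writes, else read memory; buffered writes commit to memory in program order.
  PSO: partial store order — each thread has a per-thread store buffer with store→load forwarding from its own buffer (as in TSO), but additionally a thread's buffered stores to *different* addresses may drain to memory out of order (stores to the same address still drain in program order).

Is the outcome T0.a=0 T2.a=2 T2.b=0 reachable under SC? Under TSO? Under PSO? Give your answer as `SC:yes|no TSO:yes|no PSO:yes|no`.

outcome vector order: (T0.a,T2.a,T2.b)
[SC] allowed = {<0 0 0>, <0 0 1>, <0 0 2>, <0 2 1>, <0 2 2>, <2 0 0>, <2 0 1>, <2 0 2>, <2 2 1>, <2 2 2>}
[TSO] allowed = {<0 0 0>, <0 0 1>, <0 0 2>, <0 2 1>, <0 2 2>, <2 0 0>, <2 0 1>, <2 0 2>, <2 2 1>, <2 2 2>}
[PSO] allowed = {<0 0 0>, <0 0 1>, <0 0 2>, <0 2 0>, <0 2 1>, <0 2 2>, <2 0 0>, <2 0 1>, <2 0 2>, <2 2 0>, <2 2 1>, <2 2 2>}
target <0 2 0> ∈ {PSO}

SC:no TSO:no PSO:yes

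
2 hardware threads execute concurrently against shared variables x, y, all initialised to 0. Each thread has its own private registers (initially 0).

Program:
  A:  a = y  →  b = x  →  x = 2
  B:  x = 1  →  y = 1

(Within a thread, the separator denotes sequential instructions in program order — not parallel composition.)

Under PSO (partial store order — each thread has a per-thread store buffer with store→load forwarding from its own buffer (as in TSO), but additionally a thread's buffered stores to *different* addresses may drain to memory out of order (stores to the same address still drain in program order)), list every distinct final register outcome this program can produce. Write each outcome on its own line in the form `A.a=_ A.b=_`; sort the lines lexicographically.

A.a=0 A.b=0
A.a=0 A.b=1
A.a=1 A.b=0
A.a=1 A.b=1

outcome vector order: (A.a,A.b)
|PSO outcomes| = 4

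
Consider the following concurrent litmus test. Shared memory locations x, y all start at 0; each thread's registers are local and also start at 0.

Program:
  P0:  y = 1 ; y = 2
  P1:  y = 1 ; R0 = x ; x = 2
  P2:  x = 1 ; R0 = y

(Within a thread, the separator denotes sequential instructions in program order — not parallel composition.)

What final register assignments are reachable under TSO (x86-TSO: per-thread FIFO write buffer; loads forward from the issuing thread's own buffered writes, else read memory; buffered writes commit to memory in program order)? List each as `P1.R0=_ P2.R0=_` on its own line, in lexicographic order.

outcome vector order: (P1.R0,P2.R0)
|TSO outcomes| = 6

P1.R0=0 P2.R0=0
P1.R0=0 P2.R0=1
P1.R0=0 P2.R0=2
P1.R0=1 P2.R0=0
P1.R0=1 P2.R0=1
P1.R0=1 P2.R0=2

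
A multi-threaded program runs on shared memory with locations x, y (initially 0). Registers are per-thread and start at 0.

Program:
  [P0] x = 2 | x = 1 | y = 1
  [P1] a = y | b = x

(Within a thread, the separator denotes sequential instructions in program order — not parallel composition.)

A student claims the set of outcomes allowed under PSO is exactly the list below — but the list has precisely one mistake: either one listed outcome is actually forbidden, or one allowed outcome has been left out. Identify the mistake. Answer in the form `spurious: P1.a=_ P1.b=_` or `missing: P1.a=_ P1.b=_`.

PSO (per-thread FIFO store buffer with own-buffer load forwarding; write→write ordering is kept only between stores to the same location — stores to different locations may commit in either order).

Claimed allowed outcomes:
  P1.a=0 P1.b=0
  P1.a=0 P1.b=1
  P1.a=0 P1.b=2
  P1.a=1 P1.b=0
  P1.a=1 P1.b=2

missing: P1.a=1 P1.b=1

outcome vector order: (P1.a,P1.b)
PSO (6): 0/0; 0/1; 0/2; 1/0; 1/1; 1/2
PSO∖claimed = {1/1}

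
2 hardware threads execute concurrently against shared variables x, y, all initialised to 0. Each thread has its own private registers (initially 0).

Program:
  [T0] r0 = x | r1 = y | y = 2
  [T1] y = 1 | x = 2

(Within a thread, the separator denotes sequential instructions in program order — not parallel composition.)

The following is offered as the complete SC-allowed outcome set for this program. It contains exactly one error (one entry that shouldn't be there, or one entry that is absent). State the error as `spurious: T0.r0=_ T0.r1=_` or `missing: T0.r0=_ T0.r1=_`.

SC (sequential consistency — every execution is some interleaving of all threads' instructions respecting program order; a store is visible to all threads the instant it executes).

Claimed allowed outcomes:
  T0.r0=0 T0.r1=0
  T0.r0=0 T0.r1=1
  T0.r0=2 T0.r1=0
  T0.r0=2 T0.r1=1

outcome vector order: (T0.r0,T0.r1)
[SC] allowed = {00 01 21}
claimed∖SC = {20}

spurious: T0.r0=2 T0.r1=0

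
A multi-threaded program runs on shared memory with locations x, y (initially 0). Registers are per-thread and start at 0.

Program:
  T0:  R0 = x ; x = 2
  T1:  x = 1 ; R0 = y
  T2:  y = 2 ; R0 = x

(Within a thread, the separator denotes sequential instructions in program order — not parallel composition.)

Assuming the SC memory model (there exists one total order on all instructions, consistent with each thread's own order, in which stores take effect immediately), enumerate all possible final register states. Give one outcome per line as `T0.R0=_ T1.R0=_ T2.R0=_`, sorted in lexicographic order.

T0.R0=0 T1.R0=0 T2.R0=1
T0.R0=0 T1.R0=0 T2.R0=2
T0.R0=0 T1.R0=2 T2.R0=0
T0.R0=0 T1.R0=2 T2.R0=1
T0.R0=0 T1.R0=2 T2.R0=2
T0.R0=1 T1.R0=0 T2.R0=1
T0.R0=1 T1.R0=0 T2.R0=2
T0.R0=1 T1.R0=2 T2.R0=0
T0.R0=1 T1.R0=2 T2.R0=1
T0.R0=1 T1.R0=2 T2.R0=2

outcome vector order: (T0.R0,T1.R0,T2.R0)
|SC outcomes| = 10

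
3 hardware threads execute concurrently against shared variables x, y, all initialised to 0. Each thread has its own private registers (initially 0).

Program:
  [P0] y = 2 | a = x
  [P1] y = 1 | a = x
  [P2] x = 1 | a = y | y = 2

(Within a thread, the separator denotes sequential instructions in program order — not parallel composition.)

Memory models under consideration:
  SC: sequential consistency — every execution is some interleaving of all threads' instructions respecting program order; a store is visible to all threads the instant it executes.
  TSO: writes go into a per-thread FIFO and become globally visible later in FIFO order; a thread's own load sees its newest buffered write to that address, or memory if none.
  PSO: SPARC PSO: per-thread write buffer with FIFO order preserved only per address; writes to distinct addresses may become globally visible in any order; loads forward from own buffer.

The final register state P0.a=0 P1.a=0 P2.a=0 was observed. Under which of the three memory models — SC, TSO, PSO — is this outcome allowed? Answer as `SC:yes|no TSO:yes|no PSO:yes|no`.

SC:no TSO:yes PSO:yes

outcome vector order: (P0.a,P1.a,P2.a)
SC: 9 outcomes — {0/0/1; 0/0/2; 0/1/1; 0/1/2; 1/0/1; 1/0/2; 1/1/0; 1/1/1; 1/1/2}
TSO: 12 outcomes — {0/0/0; 0/0/1; 0/0/2; 0/1/0; 0/1/1; 0/1/2; 1/0/0; 1/0/1; 1/0/2; 1/1/0; 1/1/1; 1/1/2}
PSO: 12 outcomes — {0/0/0; 0/0/1; 0/0/2; 0/1/0; 0/1/1; 0/1/2; 1/0/0; 1/0/1; 1/0/2; 1/1/0; 1/1/1; 1/1/2}
target 0/0/0 ∈ {TSO,PSO}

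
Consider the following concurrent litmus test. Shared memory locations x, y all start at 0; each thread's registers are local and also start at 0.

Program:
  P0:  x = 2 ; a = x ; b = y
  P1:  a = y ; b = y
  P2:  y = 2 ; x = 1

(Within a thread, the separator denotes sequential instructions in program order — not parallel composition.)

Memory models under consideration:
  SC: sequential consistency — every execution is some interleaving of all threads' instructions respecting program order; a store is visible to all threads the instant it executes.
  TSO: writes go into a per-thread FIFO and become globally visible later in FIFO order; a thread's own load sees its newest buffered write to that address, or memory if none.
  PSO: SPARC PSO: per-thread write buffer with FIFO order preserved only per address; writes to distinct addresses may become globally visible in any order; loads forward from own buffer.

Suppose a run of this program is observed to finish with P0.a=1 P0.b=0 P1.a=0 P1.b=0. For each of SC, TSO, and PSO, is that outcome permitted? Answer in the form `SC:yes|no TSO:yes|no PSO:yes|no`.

SC:no TSO:no PSO:yes

outcome vector order: (P0.a,P0.b,P1.a,P1.b)
[SC] allowed = {<1 2 0 0> <1 2 0 2> <1 2 2 2> <2 0 0 0> <2 0 0 2> <2 0 2 2> <2 2 0 0> <2 2 0 2> <2 2 2 2>}
[TSO] allowed = {<1 2 0 0> <1 2 0 2> <1 2 2 2> <2 0 0 0> <2 0 0 2> <2 0 2 2> <2 2 0 0> <2 2 0 2> <2 2 2 2>}
[PSO] allowed = {<1 0 0 0> <1 0 0 2> <1 0 2 2> <1 2 0 0> <1 2 0 2> <1 2 2 2> <2 0 0 0> <2 0 0 2> <2 0 2 2> <2 2 0 0> <2 2 0 2> <2 2 2 2>}
target <1 0 0 0> ∈ {PSO}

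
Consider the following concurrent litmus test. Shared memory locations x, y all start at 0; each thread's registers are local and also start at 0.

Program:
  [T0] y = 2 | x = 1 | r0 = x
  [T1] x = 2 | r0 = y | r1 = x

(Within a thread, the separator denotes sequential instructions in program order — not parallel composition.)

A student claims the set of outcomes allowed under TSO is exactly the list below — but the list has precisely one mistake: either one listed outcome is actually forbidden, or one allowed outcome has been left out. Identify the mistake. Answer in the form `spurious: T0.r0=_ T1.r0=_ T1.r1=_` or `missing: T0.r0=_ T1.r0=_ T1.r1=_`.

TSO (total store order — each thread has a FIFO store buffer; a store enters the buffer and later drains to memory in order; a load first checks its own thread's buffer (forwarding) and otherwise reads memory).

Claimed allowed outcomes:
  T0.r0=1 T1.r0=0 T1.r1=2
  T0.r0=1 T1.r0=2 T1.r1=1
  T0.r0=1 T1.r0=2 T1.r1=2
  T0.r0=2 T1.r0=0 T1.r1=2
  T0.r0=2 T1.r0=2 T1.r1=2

missing: T0.r0=1 T1.r0=0 T1.r1=1

outcome vector order: (T0.r0,T1.r0,T1.r1)
[TSO] allowed = {(1,0,1); (1,0,2); (1,2,1); (1,2,2); (2,0,2); (2,2,2)}
TSO∖claimed = {(1,0,1)}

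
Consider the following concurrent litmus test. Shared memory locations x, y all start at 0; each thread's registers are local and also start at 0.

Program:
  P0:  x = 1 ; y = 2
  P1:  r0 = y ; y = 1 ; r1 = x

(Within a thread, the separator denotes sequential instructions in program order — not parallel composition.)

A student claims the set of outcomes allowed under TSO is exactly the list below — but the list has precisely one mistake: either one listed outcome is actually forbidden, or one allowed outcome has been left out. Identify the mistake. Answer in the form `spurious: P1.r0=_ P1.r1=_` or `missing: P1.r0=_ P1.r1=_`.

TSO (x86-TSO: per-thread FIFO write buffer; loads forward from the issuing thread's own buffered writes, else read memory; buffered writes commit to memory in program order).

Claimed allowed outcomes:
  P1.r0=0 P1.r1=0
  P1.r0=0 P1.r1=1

missing: P1.r0=2 P1.r1=1

outcome vector order: (P1.r0,P1.r1)
TSO: 3 outcomes — {0/0, 0/1, 2/1}
TSO∖claimed = {2/1}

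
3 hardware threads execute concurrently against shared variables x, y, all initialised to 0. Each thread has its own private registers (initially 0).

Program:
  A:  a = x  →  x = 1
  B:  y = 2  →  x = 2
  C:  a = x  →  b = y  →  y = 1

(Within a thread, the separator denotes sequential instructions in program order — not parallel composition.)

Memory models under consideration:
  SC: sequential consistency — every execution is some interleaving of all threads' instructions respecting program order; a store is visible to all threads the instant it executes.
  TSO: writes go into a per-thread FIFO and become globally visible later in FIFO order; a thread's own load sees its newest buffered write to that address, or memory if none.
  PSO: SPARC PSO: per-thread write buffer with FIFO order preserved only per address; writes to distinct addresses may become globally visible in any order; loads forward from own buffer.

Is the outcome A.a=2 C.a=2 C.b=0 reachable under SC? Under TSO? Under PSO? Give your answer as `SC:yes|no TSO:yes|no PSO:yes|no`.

outcome vector order: (A.a,C.a,C.b)
SC: 9 outcomes — {0/0/0, 0/0/2, 0/1/0, 0/1/2, 0/2/2, 2/0/0, 2/0/2, 2/1/2, 2/2/2}
TSO: 9 outcomes — {0/0/0, 0/0/2, 0/1/0, 0/1/2, 0/2/2, 2/0/0, 2/0/2, 2/1/2, 2/2/2}
PSO: 12 outcomes — {0/0/0, 0/0/2, 0/1/0, 0/1/2, 0/2/0, 0/2/2, 2/0/0, 2/0/2, 2/1/0, 2/1/2, 2/2/0, 2/2/2}
target 2/2/0 ∈ {PSO}

SC:no TSO:no PSO:yes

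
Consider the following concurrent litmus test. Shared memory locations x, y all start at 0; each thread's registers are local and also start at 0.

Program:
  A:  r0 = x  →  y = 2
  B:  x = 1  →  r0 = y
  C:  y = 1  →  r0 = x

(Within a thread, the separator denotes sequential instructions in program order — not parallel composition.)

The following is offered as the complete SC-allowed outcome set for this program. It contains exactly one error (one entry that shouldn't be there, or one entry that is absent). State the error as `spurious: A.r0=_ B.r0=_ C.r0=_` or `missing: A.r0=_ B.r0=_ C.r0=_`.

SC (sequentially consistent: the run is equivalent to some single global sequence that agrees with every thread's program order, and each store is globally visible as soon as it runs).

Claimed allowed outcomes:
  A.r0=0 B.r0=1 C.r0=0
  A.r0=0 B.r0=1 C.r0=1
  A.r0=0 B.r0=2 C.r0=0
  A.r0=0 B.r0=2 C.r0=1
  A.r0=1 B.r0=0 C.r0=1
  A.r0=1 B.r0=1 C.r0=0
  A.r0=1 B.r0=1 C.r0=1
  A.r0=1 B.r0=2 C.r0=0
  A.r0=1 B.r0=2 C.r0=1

missing: A.r0=0 B.r0=0 C.r0=1

outcome vector order: (A.r0,B.r0,C.r0)
[SC] allowed = {(0,0,1) (0,1,0) (0,1,1) (0,2,0) (0,2,1) (1,0,1) (1,1,0) (1,1,1) (1,2,0) (1,2,1)}
SC∖claimed = {(0,0,1)}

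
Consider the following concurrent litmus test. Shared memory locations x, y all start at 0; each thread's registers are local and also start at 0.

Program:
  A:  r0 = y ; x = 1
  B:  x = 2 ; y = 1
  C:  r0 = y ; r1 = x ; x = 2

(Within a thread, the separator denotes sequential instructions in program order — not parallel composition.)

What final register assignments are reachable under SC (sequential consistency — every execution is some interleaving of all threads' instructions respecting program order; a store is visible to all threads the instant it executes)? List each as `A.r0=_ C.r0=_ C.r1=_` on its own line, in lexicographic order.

A.r0=0 C.r0=0 C.r1=0
A.r0=0 C.r0=0 C.r1=1
A.r0=0 C.r0=0 C.r1=2
A.r0=0 C.r0=1 C.r1=1
A.r0=0 C.r0=1 C.r1=2
A.r0=1 C.r0=0 C.r1=0
A.r0=1 C.r0=0 C.r1=1
A.r0=1 C.r0=0 C.r1=2
A.r0=1 C.r0=1 C.r1=1
A.r0=1 C.r0=1 C.r1=2

outcome vector order: (A.r0,C.r0,C.r1)
|SC outcomes| = 10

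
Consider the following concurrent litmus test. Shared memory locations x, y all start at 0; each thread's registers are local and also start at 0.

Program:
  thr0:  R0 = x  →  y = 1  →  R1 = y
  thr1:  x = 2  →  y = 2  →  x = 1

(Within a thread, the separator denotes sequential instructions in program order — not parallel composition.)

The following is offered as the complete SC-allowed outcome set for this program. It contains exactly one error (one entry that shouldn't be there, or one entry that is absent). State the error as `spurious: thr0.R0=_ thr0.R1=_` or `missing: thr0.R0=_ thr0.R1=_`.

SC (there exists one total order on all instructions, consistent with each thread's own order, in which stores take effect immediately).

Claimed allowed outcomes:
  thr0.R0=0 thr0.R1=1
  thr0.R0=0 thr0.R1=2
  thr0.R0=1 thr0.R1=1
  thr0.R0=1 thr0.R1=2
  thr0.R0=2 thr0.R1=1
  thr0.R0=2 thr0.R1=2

outcome vector order: (thr0.R0,thr0.R1)
SC: 5 outcomes — {0/1; 0/2; 1/1; 2/1; 2/2}
claimed∖SC = {1/2}

spurious: thr0.R0=1 thr0.R1=2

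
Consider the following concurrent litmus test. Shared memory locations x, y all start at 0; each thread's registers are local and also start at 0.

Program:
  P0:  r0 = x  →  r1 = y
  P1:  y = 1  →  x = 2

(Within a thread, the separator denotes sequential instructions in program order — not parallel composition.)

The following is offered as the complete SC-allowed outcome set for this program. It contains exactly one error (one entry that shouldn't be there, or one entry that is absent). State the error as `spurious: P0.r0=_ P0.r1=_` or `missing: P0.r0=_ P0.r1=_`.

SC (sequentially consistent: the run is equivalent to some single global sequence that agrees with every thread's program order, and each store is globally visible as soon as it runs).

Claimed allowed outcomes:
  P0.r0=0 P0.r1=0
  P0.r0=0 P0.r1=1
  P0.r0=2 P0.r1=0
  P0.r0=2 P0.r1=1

spurious: P0.r0=2 P0.r1=0

outcome vector order: (P0.r0,P0.r1)
[SC] allowed = {0/0 0/1 2/1}
claimed∖SC = {2/0}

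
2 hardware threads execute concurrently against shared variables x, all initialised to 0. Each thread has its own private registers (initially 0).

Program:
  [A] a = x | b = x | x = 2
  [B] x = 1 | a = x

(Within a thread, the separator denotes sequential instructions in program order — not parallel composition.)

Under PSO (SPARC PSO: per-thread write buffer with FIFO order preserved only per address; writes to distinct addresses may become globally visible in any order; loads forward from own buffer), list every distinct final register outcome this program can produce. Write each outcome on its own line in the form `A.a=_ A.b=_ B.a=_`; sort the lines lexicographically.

outcome vector order: (A.a,A.b,B.a)
|PSO outcomes| = 6

A.a=0 A.b=0 B.a=1
A.a=0 A.b=0 B.a=2
A.a=0 A.b=1 B.a=1
A.a=0 A.b=1 B.a=2
A.a=1 A.b=1 B.a=1
A.a=1 A.b=1 B.a=2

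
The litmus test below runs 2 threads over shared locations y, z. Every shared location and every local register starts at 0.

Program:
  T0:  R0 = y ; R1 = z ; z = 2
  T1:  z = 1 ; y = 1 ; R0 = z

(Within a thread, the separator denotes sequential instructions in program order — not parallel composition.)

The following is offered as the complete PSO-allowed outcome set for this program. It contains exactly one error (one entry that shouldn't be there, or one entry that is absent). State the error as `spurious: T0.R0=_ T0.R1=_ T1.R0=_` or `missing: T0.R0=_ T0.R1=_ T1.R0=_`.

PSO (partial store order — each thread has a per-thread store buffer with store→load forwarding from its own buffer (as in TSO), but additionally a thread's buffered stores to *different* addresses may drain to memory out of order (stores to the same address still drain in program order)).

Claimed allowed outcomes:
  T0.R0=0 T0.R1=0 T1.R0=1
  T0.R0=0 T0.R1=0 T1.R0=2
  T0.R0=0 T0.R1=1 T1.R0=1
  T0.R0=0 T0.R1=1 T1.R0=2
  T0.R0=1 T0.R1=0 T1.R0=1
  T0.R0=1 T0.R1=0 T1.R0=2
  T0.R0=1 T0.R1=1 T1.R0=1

missing: T0.R0=1 T0.R1=1 T1.R0=2

outcome vector order: (T0.R0,T0.R1,T1.R0)
[PSO] allowed = {<0 0 1>, <0 0 2>, <0 1 1>, <0 1 2>, <1 0 1>, <1 0 2>, <1 1 1>, <1 1 2>}
PSO∖claimed = {<1 1 2>}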